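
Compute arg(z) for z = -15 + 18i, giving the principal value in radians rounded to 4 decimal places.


Step 1: z = -15 + 18i
Step 2: arg(z) = atan2(18, -15)
Step 3: arg(z) = 2.2655

2.2655


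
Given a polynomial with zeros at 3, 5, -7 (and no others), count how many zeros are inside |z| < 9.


Step 1: Check each root:
  z = 3: |3| = 3 < 9
  z = 5: |5| = 5 < 9
  z = -7: |-7| = 7 < 9
Step 2: Count = 3

3


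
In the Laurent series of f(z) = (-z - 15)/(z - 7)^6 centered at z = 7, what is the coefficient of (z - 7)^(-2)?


Step 1: Write the numerator in powers of (z - 7): -z - 15 = -(z - 7) + (-1*7 - 15) = -(z - 7) - 22
Step 2: Divide by (z - 7)^6: f(z) = -22(z - 7)^(-6) - (z - 7)^(-5)
Step 3: This finite sum is the Laurent series of f about z = 7.
Step 4: Only the powers -6 and -5 appear, so the coefficient of (z - 7)^(-2) = 0

0


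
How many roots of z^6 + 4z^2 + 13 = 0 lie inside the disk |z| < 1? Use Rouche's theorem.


Step 1: On |z| = 1 the three terms have sizes |z^6| = 1^6 = 1, |4z^2| = 4*1^2 = 4, |13| = 13
Step 2: The dominant term is g(z) = 13; let h(z) = z^6 + 4z^2 so f = g + h
Step 3: On |z| = 1: |g| = 13 and |h| <= 1 + 4 = 5
Step 4: Since 13 > 5, |h| < |g| on |z| = 1, so by Rouche f has the same number of zeros as g inside |z| < 1
Step 5: g(z) = 13 is a nonzero constant with no zeros inside |z| < 1. Answer = 0

0


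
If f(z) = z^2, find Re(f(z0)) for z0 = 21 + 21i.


Step 1: z0 = 21 + 21i
Step 2: z0^2 = 21^2 - 21^2 + 882i
Step 3: real part = 441 - 441 = 0

0


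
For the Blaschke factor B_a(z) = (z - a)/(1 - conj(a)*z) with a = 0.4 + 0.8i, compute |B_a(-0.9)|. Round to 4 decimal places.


Step 1: Numerator z0 - a = -0.9 - (0.4 + 0.8i) = -1.3 - 0.8i
Step 2: Denominator 1 - conj(a)*z0 = 1 - (0.4 - 0.8i)*(-0.9) = 1.36 - 0.72i
Step 3: |z0 - a|^2 = (-1.3)^2 + (-0.8)^2 = 2.33; |1 - conj(a)*z0|^2 = 1.36^2 + (-0.72)^2 = 2.368
Step 4: |B_a(-0.9)| = sqrt(2.33 / 2.368) = sqrt(0.983953)
Step 5: = 0.9919

0.9919


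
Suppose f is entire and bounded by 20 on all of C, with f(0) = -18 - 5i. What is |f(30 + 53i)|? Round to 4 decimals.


Step 1: By Liouville's theorem, a bounded entire function is constant.
Step 2: f(z) = f(0) = -18 - 5i for all z.
Step 3: |f(w)| = |-18 - 5i| = sqrt(324 + 25)
Step 4: = 18.6815

18.6815


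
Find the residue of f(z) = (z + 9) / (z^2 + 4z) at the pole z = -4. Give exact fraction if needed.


Step 1: Q(z) = z^2 + 4z = (z + 4)(z)
Step 2: Q'(z) = 2z + 4
Step 3: Q'(-4) = -4, P(-4) = 5
Step 4: Res = P(-4)/Q'(-4) = 5/(-4) = -5/4

-5/4


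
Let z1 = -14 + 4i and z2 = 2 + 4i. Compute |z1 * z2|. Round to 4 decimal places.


Step 1: |z1| = sqrt((-14)^2 + 4^2) = sqrt(212)
Step 2: |z2| = sqrt(2^2 + 4^2) = sqrt(20)
Step 3: |z1*z2| = |z1|*|z2| = sqrt(212) * sqrt(20) = sqrt(212 * 20) = sqrt(4240)
Step 4: = 65.1153

65.1153


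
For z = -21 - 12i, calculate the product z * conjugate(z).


Step 1: conj(z) = -21 + 12i
Step 2: z * conj(z) = (-21)^2 + (-12)^2
Step 3: = 441 + 144 = 585

585


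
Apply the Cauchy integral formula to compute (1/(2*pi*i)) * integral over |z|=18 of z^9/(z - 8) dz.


Step 1: f(z) = z^9, a = 8 is inside |z| = 18
Step 2: By Cauchy integral formula: (1/(2pi*i)) * integral = f(a)
Step 3: f(8) = 8^9 = 134217728

134217728


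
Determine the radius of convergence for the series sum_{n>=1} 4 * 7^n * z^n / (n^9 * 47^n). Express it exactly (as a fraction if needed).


Step 1: General term a_n = 4 * 7^n / (n^9 * 47^n)
Step 2: By the root test, |a_n|^(1/n) = 4^(1/n) * 7 / (n^(9/n) * 47) -> 7/47 as n -> infinity (since 4^(1/n) -> 1 and n^(9/n) -> 1)
Step 3: R = 1/lim|a_n|^(1/n) = 47/7

47/7


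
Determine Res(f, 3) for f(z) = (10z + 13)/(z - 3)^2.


Step 1: Pole of order 2 at z = 3
Step 2: Res = lim d/dz [(z - 3)^2 * f(z)] as z -> 3
Step 3: (z - 3)^2 * f(z) = 10z + 13
Step 4: d/dz[10z + 13] = 10

10


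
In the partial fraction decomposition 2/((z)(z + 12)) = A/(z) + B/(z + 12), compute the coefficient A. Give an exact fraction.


Step 1: Multiply both sides by (z) and set z = 0
Step 2: A = 2 / (0 + 12)
Step 3: A = 2 / 12
Step 4: A = 1/6

1/6


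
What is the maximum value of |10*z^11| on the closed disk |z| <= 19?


Step 1: On |z| = 19, |f(z)| = 10 * |z|^11 = 10 * 19^11
Step 2: By maximum modulus principle, maximum is on boundary.
Step 3: Maximum = 10 * 116490258898219 = 1164902588982190

1164902588982190


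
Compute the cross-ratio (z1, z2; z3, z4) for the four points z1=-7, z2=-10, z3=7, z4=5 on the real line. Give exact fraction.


Step 1: (z1-z3)(z2-z4) = (-14) * (-15) = 210
Step 2: (z1-z4)(z2-z3) = (-12) * (-17) = 204
Step 3: Cross-ratio = 210/204 = 35/34

35/34


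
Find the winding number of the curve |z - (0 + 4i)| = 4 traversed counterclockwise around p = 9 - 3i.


Step 1: Center c = (0, 4), radius = 4
Step 2: |p - c|^2 = 9^2 + (-7)^2 = 130
Step 3: r^2 = 16
Step 4: |p-c| > r so winding number = 0

0


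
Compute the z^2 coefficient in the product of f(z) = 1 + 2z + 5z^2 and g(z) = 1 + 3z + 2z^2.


Step 1: z^2 term in f*g comes from: (1)*(2z^2) + (2z)*(3z) + (5z^2)*(1)
Step 2: = 2 + 6 + 5
Step 3: = 13

13


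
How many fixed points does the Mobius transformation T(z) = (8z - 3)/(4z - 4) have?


Step 1: Fixed points satisfy T(z) = z
Step 2: 4z^2 - 12z + 3 = 0
Step 3: Discriminant = (-12)^2 - 4*4*3 = 96
Step 4: Number of fixed points = 2

2


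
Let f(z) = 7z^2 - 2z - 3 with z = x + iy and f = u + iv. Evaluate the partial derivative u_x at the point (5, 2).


Step 1: f(z) = 7(x+iy)^2 - 2(x+iy) - 3
Step 2: u = 7(x^2 - y^2) - 2x - 3
Step 3: u_x = 14x - 2
Step 4: At (5, 2): u_x = 70 - 2 = 68

68


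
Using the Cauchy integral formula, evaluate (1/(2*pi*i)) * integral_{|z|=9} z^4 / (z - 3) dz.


Step 1: f(z) = z^4, a = 3 is inside |z| = 9
Step 2: By Cauchy integral formula: (1/(2pi*i)) * integral = f(a)
Step 3: f(3) = 3^4 = 81

81


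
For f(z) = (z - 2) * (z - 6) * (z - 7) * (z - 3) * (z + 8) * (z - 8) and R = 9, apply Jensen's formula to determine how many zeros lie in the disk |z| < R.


Jensen's formula: (1/2pi)*integral log|f(Re^it)|dt = log|f(0)| + sum_{|a_k|<R} log(R/|a_k|)
Step 1: f(0) = (-2) * (-6) * (-7) * (-3) * 8 * (-8) = -16128
Step 2: log|f(0)| = log|2| + log|6| + log|7| + log|3| + log|-8| + log|8| = 9.6883
Step 3: Zeros inside |z| < 9: 2, 6, 7, 3, -8, 8
Step 4: Jensen sum = log(9/2) + log(9/6) + log(9/7) + log(9/3) + log(9/8) + log(9/8) = 3.495
Step 5: n(R) = number of terms in the Jensen sum = count of zeros inside |z| < 9 = 6

6


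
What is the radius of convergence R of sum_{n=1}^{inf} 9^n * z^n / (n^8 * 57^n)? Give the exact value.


Step 1: General term a_n = 9^n / (n^8 * 57^n)
Step 2: By the root test, |a_n|^(1/n) = 9 / (n^(8/n) * 57) -> 9/57 as n -> infinity (since n^(8/n) -> 1)
Step 3: R = 1/lim|a_n|^(1/n) = 57/9 = 19/3

19/3


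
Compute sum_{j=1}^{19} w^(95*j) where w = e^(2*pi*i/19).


Step 1: The sum sum_{j=1}^{n} w^(k*j) equals n if n | k, else 0.
Step 2: Here n = 19, k = 95
Step 3: Does n divide k? 19 | 95 -> True
Step 4: Sum = 19

19


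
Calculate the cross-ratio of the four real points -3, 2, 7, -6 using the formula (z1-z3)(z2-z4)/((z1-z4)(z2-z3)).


Step 1: (z1-z3)(z2-z4) = (-10) * 8 = -80
Step 2: (z1-z4)(z2-z3) = 3 * (-5) = -15
Step 3: Cross-ratio = 80/15 = 16/3

16/3


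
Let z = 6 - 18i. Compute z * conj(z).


Step 1: conj(z) = 6 + 18i
Step 2: z * conj(z) = 6^2 + (-18)^2
Step 3: = 36 + 324 = 360

360


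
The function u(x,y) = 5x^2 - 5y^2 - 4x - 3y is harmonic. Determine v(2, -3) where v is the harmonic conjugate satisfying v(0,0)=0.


Step 1: v_x = -u_y = 10y + 3
Step 2: v_y = u_x = 10x - 4
Step 3: v = 10xy + 3x - 4y + C
Step 4: v(0,0) = 0 => C = 0
Step 5: v(2, -3) = -42

-42


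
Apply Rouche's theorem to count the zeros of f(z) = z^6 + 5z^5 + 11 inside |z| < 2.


Step 1: On |z| = 2 the three terms have sizes |z^6| = 2^6 = 64, |5z^5| = 5*2^5 = 160, |11| = 11
Step 2: The dominant term is g(z) = 5z^5; let h(z) = z^6 + 11 so f = g + h
Step 3: On |z| = 2: |g| = 160 and |h| <= 64 + 11 = 75
Step 4: Since 160 > 75, |h| < |g| on |z| = 2, so by Rouche f has the same number of zeros as g inside |z| < 2
Step 5: g(z) = 5z^5 has 5 zeros (at the origin, multiplicity 5) inside |z| < 2. Answer = 5

5


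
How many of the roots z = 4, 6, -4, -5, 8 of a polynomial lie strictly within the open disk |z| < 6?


Step 1: Check each root:
  z = 4: |4| = 4 < 6
  z = 6: |6| = 6 >= 6
  z = -4: |-4| = 4 < 6
  z = -5: |-5| = 5 < 6
  z = 8: |8| = 8 >= 6
Step 2: Count = 3

3


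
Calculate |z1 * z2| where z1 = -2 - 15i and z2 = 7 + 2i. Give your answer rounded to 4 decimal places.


Step 1: |z1| = sqrt((-2)^2 + (-15)^2) = sqrt(229)
Step 2: |z2| = sqrt(7^2 + 2^2) = sqrt(53)
Step 3: |z1*z2| = |z1|*|z2| = sqrt(229) * sqrt(53) = sqrt(229 * 53) = sqrt(12137)
Step 4: = 110.1681

110.1681


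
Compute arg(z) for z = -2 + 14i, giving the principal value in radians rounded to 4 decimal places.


Step 1: z = -2 + 14i
Step 2: arg(z) = atan2(14, -2)
Step 3: arg(z) = 1.7127

1.7127


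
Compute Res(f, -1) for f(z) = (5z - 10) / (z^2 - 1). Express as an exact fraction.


Step 1: Q(z) = z^2 - 1 = (z + 1)(z - 1)
Step 2: Q'(z) = 2z
Step 3: Q'(-1) = -2, P(-1) = -15
Step 4: Res = P(-1)/Q'(-1) = -15/(-2) = 15/2

15/2


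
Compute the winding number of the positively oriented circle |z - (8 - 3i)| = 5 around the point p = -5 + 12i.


Step 1: Center c = (8, -3), radius = 5
Step 2: |p - c|^2 = (-13)^2 + 15^2 = 394
Step 3: r^2 = 25
Step 4: |p-c| > r so winding number = 0

0


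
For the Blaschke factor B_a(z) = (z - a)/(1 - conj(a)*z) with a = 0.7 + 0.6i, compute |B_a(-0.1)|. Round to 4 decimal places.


Step 1: Numerator z0 - a = -0.1 - (0.7 + 0.6i) = -0.8 - 0.6i
Step 2: Denominator 1 - conj(a)*z0 = 1 - (0.7 - 0.6i)*(-0.1) = 1.07 - 0.06i
Step 3: |z0 - a|^2 = (-0.8)^2 + (-0.6)^2 = 1; |1 - conj(a)*z0|^2 = 1.07^2 + (-0.06)^2 = 1.1485
Step 4: |B_a(-0.1)| = sqrt(1 / 1.1485) = sqrt(0.870701)
Step 5: = 0.9331

0.9331


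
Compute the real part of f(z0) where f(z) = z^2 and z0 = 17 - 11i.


Step 1: z0 = 17 - 11i
Step 2: z0^2 = 17^2 - (-11)^2 - 374i
Step 3: real part = 289 - 121 = 168

168


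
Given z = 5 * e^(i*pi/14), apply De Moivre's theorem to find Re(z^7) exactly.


Step 1: By De Moivre's theorem, z^7 = 5^7 * e^(i*7*pi/14) = 78125 * (cos(pi/2) + i*sin(pi/2))
Step 2: |z|^7 = 5^7 = 78125
Step 3: The angle pi/2 already lies in [0, 2*pi)
Step 4: cos(pi/2) = 0
Step 5: Re(z^7) = 78125 * 0 = 0

0


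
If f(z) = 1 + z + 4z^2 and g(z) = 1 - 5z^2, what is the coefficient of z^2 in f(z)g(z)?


Step 1: z^2 term in f*g comes from: (1)*(-5z^2) + (z)*(0) + (4z^2)*(1)
Step 2: = -5 + 0 + 4
Step 3: = -1

-1


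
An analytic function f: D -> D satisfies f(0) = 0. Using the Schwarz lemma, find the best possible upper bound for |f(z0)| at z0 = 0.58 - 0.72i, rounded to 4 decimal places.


Step 1: Schwarz lemma: if f: D -> D is analytic with f(0) = 0, then |f(z)| <= |z| for all z in D, and this is sharp (f(z) = z).
Step 2: |z0|^2 = 0.58^2 + (-0.72)^2 = 0.8548
Step 3: |z0| = sqrt(0.8548) = 0.924554
Step 4: Best bound = |z0| = 0.9246

0.9246


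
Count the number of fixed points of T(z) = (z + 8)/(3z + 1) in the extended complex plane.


Step 1: Fixed points satisfy T(z) = z
Step 2: 3z^2 - 8 = 0
Step 3: Discriminant = 0^2 - 4*3*(-8) = 96
Step 4: Number of fixed points = 2

2


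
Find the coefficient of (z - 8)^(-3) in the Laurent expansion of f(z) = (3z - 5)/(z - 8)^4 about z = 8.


Step 1: Write the numerator in powers of (z - 8): 3z - 5 = 3(z - 8) + (3*8 - 5) = 3(z - 8) + 19
Step 2: Divide by (z - 8)^4: f(z) = 19(z - 8)^(-4) + 3(z - 8)^(-3)
Step 3: This finite sum is the Laurent series of f about z = 8.
Step 4: Coefficient of (z - 8)^(-3) = coefficient of (z - 8) in the re-centred numerator = 3

3


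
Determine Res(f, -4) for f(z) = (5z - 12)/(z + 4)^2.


Step 1: Pole of order 2 at z = -4
Step 2: Res = lim d/dz [(z + 4)^2 * f(z)] as z -> -4
Step 3: (z + 4)^2 * f(z) = 5z - 12
Step 4: d/dz[5z - 12] = 5

5


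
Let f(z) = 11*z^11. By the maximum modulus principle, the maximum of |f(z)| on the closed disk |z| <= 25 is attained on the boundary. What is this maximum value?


Step 1: On |z| = 25, |f(z)| = 11 * |z|^11 = 11 * 25^11
Step 2: By maximum modulus principle, maximum is on boundary.
Step 3: Maximum = 11 * 2384185791015625 = 26226043701171875

26226043701171875


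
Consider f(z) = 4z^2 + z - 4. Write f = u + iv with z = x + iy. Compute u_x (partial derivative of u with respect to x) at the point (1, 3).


Step 1: f(z) = 4(x+iy)^2 + (x+iy) - 4
Step 2: u = 4(x^2 - y^2) + x - 4
Step 3: u_x = 8x + 1
Step 4: At (1, 3): u_x = 8 + 1 = 9

9


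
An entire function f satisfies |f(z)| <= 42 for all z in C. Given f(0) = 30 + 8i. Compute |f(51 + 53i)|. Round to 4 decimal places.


Step 1: By Liouville's theorem, a bounded entire function is constant.
Step 2: f(z) = f(0) = 30 + 8i for all z.
Step 3: |f(w)| = |30 + 8i| = sqrt(900 + 64)
Step 4: = 31.0483

31.0483


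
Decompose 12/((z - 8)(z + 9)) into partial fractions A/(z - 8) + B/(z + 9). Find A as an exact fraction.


Step 1: Multiply both sides by (z - 8) and set z = 8
Step 2: A = 12 / (8 + 9)
Step 3: A = 12 / 17
Step 4: A = 12/17

12/17


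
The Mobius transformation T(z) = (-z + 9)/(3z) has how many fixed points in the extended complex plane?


Step 1: Fixed points satisfy T(z) = z
Step 2: 3z^2 + z - 9 = 0
Step 3: Discriminant = 1^2 - 4*3*(-9) = 109
Step 4: Number of fixed points = 2

2


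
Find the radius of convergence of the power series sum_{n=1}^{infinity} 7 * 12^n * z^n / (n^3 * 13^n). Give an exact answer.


Step 1: General term a_n = 7 * 12^n / (n^3 * 13^n)
Step 2: By the root test, |a_n|^(1/n) = 7^(1/n) * 12 / (n^(3/n) * 13) -> 12/13 as n -> infinity (since 7^(1/n) -> 1 and n^(3/n) -> 1)
Step 3: R = 1/lim|a_n|^(1/n) = 13/12

13/12


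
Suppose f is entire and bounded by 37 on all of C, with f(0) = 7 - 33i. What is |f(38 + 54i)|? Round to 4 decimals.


Step 1: By Liouville's theorem, a bounded entire function is constant.
Step 2: f(z) = f(0) = 7 - 33i for all z.
Step 3: |f(w)| = |7 - 33i| = sqrt(49 + 1089)
Step 4: = 33.7343

33.7343


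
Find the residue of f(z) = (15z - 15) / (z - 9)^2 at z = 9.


Step 1: Pole of order 2 at z = 9
Step 2: Res = lim d/dz [(z - 9)^2 * f(z)] as z -> 9
Step 3: (z - 9)^2 * f(z) = 15z - 15
Step 4: d/dz[15z - 15] = 15

15


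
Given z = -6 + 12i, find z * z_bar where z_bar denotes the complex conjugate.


Step 1: conj(z) = -6 - 12i
Step 2: z * conj(z) = (-6)^2 + 12^2
Step 3: = 36 + 144 = 180

180


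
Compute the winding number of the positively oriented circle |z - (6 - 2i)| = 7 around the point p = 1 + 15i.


Step 1: Center c = (6, -2), radius = 7
Step 2: |p - c|^2 = (-5)^2 + 17^2 = 314
Step 3: r^2 = 49
Step 4: |p-c| > r so winding number = 0

0


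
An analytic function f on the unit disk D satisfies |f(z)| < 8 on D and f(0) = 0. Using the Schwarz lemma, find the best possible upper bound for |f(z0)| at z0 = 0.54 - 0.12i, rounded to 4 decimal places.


Step 1: g = f/8 maps D -> D with g(0) = 0, so by the Schwarz lemma |g(z)| <= |z|, i.e. |f(z)| <= 8|z|; this is sharp (f(z) = 8z).
Step 2: |z0|^2 = 0.54^2 + (-0.12)^2 = 0.306
Step 3: |z0| = sqrt(0.306) = 0.553173
Step 4: Best bound = 8 * |z0| = 8 * 0.553173 = 4.4254

4.4254


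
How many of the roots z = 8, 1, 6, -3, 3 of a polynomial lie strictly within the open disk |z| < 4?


Step 1: Check each root:
  z = 8: |8| = 8 >= 4
  z = 1: |1| = 1 < 4
  z = 6: |6| = 6 >= 4
  z = -3: |-3| = 3 < 4
  z = 3: |3| = 3 < 4
Step 2: Count = 3

3


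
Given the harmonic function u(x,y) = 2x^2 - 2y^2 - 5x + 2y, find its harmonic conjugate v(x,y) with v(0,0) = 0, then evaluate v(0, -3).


Step 1: v_x = -u_y = 4y - 2
Step 2: v_y = u_x = 4x - 5
Step 3: v = 4xy - 2x - 5y + C
Step 4: v(0,0) = 0 => C = 0
Step 5: v(0, -3) = 15

15


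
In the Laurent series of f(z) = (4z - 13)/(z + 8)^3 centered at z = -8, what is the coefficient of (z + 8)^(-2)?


Step 1: Write the numerator in powers of (z + 8): 4z - 13 = 4(z + 8) + (4*(-8) - 13) = 4(z + 8) - 45
Step 2: Divide by (z + 8)^3: f(z) = -45(z + 8)^(-3) + 4(z + 8)^(-2)
Step 3: This finite sum is the Laurent series of f about z = -8.
Step 4: Coefficient of (z + 8)^(-2) = coefficient of (z + 8) in the re-centred numerator = 4

4


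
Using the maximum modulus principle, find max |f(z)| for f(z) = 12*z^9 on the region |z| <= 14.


Step 1: On |z| = 14, |f(z)| = 12 * |z|^9 = 12 * 14^9
Step 2: By maximum modulus principle, maximum is on boundary.
Step 3: Maximum = 12 * 20661046784 = 247932561408

247932561408


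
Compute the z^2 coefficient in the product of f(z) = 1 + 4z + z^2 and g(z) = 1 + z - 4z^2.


Step 1: z^2 term in f*g comes from: (1)*(-4z^2) + (4z)*(z) + (z^2)*(1)
Step 2: = -4 + 4 + 1
Step 3: = 1

1


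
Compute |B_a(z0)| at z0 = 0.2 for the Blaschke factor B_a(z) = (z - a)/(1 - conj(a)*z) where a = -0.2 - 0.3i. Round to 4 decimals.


Step 1: Numerator z0 - a = 0.2 - (-0.2 - 0.3i) = 0.4 + 0.3i
Step 2: Denominator 1 - conj(a)*z0 = 1 - (-0.2 + 0.3i)*0.2 = 1.04 - 0.06i
Step 3: |z0 - a|^2 = 0.4^2 + 0.3^2 = 0.25; |1 - conj(a)*z0|^2 = 1.04^2 + (-0.06)^2 = 1.0852
Step 4: |B_a(0.2)| = sqrt(0.25 / 1.0852) = sqrt(0.230372)
Step 5: = 0.48

0.48


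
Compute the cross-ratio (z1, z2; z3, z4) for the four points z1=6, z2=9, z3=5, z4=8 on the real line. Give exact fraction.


Step 1: (z1-z3)(z2-z4) = 1 * 1 = 1
Step 2: (z1-z4)(z2-z3) = (-2) * 4 = -8
Step 3: Cross-ratio = -1/8 = -1/8

-1/8


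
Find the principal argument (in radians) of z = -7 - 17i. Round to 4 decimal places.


Step 1: z = -7 - 17i
Step 2: arg(z) = atan2(-17, -7)
Step 3: arg(z) = -1.9614

-1.9614


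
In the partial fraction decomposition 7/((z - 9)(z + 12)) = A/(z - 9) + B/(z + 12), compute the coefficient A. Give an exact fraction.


Step 1: Multiply both sides by (z - 9) and set z = 9
Step 2: A = 7 / (9 + 12)
Step 3: A = 7 / 21
Step 4: A = 1/3

1/3


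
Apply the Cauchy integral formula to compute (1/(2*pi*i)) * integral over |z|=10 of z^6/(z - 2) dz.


Step 1: f(z) = z^6, a = 2 is inside |z| = 10
Step 2: By Cauchy integral formula: (1/(2pi*i)) * integral = f(a)
Step 3: f(2) = 2^6 = 64

64


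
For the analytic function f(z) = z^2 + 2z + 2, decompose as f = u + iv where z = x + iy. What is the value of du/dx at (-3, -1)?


Step 1: f(z) = (x+iy)^2 + 2(x+iy) + 2
Step 2: u = (x^2 - y^2) + 2x + 2
Step 3: u_x = 2x + 2
Step 4: At (-3, -1): u_x = -6 + 2 = -4

-4


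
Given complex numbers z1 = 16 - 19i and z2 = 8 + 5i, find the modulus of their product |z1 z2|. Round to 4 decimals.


Step 1: |z1| = sqrt(16^2 + (-19)^2) = sqrt(617)
Step 2: |z2| = sqrt(8^2 + 5^2) = sqrt(89)
Step 3: |z1*z2| = |z1|*|z2| = sqrt(617) * sqrt(89) = sqrt(617 * 89) = sqrt(54913)
Step 4: = 234.3352

234.3352


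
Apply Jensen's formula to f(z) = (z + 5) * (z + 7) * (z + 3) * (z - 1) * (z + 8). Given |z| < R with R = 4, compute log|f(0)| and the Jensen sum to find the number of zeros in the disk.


Jensen's formula: (1/2pi)*integral log|f(Re^it)|dt = log|f(0)| + sum_{|a_k|<R} log(R/|a_k|)
Step 1: f(0) = 5 * 7 * 3 * (-1) * 8 = -840
Step 2: log|f(0)| = log|-5| + log|-7| + log|-3| + log|1| + log|-8| = 6.7334
Step 3: Zeros inside |z| < 4: -3, 1
Step 4: Jensen sum = log(4/3) + log(4/1) = 1.674
Step 5: n(R) = number of terms in the Jensen sum = count of zeros inside |z| < 4 = 2

2


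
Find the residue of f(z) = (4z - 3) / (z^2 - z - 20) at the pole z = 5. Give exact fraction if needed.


Step 1: Q(z) = z^2 - z - 20 = (z - 5)(z + 4)
Step 2: Q'(z) = 2z - 1
Step 3: Q'(5) = 9, P(5) = 17
Step 4: Res = P(5)/Q'(5) = 17/9 = 17/9

17/9


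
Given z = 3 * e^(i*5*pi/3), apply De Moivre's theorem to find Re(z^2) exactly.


Step 1: By De Moivre's theorem, z^2 = 3^2 * e^(i*2*5*pi/3) = 9 * (cos(10*pi/3) + i*sin(10*pi/3))
Step 2: |z|^2 = 3^2 = 9
Step 3: Reduce the angle mod 2*pi: 10*pi/3 - 2*pi = 4*pi/3
Step 4: cos(4*pi/3) = -1/2
Step 5: Re(z^2) = 9 * (-1/2) = -9/2

-9/2


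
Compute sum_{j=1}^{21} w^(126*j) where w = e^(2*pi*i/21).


Step 1: The sum sum_{j=1}^{n} w^(k*j) equals n if n | k, else 0.
Step 2: Here n = 21, k = 126
Step 3: Does n divide k? 21 | 126 -> True
Step 4: Sum = 21

21


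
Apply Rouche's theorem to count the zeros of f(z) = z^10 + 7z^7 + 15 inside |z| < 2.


Step 1: On |z| = 2 the three terms have sizes |z^10| = 2^10 = 1024, |7z^7| = 7*2^7 = 896, |15| = 15
Step 2: The dominant term is g(z) = z^10; let h(z) = 7z^7 + 15 so f = g + h
Step 3: On |z| = 2: |g| = 1024 and |h| <= 896 + 15 = 911
Step 4: Since 1024 > 911, |h| < |g| on |z| = 2, so by Rouche f has the same number of zeros as g inside |z| < 2
Step 5: g(z) = z^10 has 10 zeros (all at the origin) inside |z| < 2. Answer = 10

10


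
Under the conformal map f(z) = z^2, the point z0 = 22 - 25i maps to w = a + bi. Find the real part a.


Step 1: z0 = 22 - 25i
Step 2: z0^2 = 22^2 - (-25)^2 - 1100i
Step 3: real part = 484 - 625 = -141

-141


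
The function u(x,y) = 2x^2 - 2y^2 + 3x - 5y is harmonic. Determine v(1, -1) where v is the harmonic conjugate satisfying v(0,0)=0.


Step 1: v_x = -u_y = 4y + 5
Step 2: v_y = u_x = 4x + 3
Step 3: v = 4xy + 5x + 3y + C
Step 4: v(0,0) = 0 => C = 0
Step 5: v(1, -1) = -2

-2


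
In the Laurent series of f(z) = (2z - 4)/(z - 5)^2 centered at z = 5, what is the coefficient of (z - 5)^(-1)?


Step 1: Write the numerator in powers of (z - 5): 2z - 4 = 2(z - 5) + (2*5 - 4) = 2(z - 5) + 6
Step 2: Divide by (z - 5)^2: f(z) = 6(z - 5)^(-2) + 2(z - 5)^(-1)
Step 3: This finite sum is the Laurent series of f about z = 5.
Step 4: Coefficient of (z - 5)^(-1) = coefficient of (z - 5) in the re-centred numerator = 2

2


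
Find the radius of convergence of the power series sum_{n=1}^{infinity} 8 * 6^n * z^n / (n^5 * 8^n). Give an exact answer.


Step 1: General term a_n = 8 * 6^n / (n^5 * 8^n)
Step 2: By the root test, |a_n|^(1/n) = 8^(1/n) * 6 / (n^(5/n) * 8) -> 6/8 as n -> infinity (since 8^(1/n) -> 1 and n^(5/n) -> 1)
Step 3: R = 1/lim|a_n|^(1/n) = 8/6 = 4/3

4/3


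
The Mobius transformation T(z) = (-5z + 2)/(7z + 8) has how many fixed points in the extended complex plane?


Step 1: Fixed points satisfy T(z) = z
Step 2: 7z^2 + 13z - 2 = 0
Step 3: Discriminant = 13^2 - 4*7*(-2) = 225
Step 4: Number of fixed points = 2

2


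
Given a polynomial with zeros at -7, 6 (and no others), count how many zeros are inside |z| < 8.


Step 1: Check each root:
  z = -7: |-7| = 7 < 8
  z = 6: |6| = 6 < 8
Step 2: Count = 2

2


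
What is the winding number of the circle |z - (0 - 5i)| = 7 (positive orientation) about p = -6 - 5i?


Step 1: Center c = (0, -5), radius = 7
Step 2: |p - c|^2 = (-6)^2 + 0^2 = 36
Step 3: r^2 = 49
Step 4: |p-c| < r so winding number = 1

1


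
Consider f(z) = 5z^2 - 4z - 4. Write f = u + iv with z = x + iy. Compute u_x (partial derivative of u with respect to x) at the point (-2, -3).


Step 1: f(z) = 5(x+iy)^2 - 4(x+iy) - 4
Step 2: u = 5(x^2 - y^2) - 4x - 4
Step 3: u_x = 10x - 4
Step 4: At (-2, -3): u_x = -20 - 4 = -24

-24


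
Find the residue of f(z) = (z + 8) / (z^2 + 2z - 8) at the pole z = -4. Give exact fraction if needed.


Step 1: Q(z) = z^2 + 2z - 8 = (z + 4)(z - 2)
Step 2: Q'(z) = 2z + 2
Step 3: Q'(-4) = -6, P(-4) = 4
Step 4: Res = P(-4)/Q'(-4) = 4/(-6) = -2/3

-2/3


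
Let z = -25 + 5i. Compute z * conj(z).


Step 1: conj(z) = -25 - 5i
Step 2: z * conj(z) = (-25)^2 + 5^2
Step 3: = 625 + 25 = 650

650


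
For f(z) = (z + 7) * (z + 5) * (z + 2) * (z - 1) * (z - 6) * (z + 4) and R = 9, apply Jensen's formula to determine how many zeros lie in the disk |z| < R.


Jensen's formula: (1/2pi)*integral log|f(Re^it)|dt = log|f(0)| + sum_{|a_k|<R} log(R/|a_k|)
Step 1: f(0) = 7 * 5 * 2 * (-1) * (-6) * 4 = 1680
Step 2: log|f(0)| = log|-7| + log|-5| + log|-2| + log|1| + log|6| + log|-4| = 7.4265
Step 3: Zeros inside |z| < 9: -7, -5, -2, 1, 6, -4
Step 4: Jensen sum = log(9/7) + log(9/5) + log(9/2) + log(9/1) + log(9/6) + log(9/4) = 5.7568
Step 5: n(R) = number of terms in the Jensen sum = count of zeros inside |z| < 9 = 6

6


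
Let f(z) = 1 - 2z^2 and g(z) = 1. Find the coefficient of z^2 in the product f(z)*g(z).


Step 1: z^2 term in f*g comes from: (1)*(0) + (0)*(0) + (-2z^2)*(1)
Step 2: = 0 + 0 - 2
Step 3: = -2

-2


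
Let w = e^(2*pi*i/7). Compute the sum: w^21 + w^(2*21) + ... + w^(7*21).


Step 1: The sum sum_{j=1}^{n} w^(k*j) equals n if n | k, else 0.
Step 2: Here n = 7, k = 21
Step 3: Does n divide k? 7 | 21 -> True
Step 4: Sum = 7

7


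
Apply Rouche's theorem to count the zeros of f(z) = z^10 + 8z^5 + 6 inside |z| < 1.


Step 1: On |z| = 1 the three terms have sizes |z^10| = 1^10 = 1, |8z^5| = 8*1^5 = 8, |6| = 6
Step 2: The dominant term is g(z) = 8z^5; let h(z) = z^10 + 6 so f = g + h
Step 3: On |z| = 1: |g| = 8 and |h| <= 1 + 6 = 7
Step 4: Since 8 > 7, |h| < |g| on |z| = 1, so by Rouche f has the same number of zeros as g inside |z| < 1
Step 5: g(z) = 8z^5 has 5 zeros (at the origin, multiplicity 5) inside |z| < 1. Answer = 5

5


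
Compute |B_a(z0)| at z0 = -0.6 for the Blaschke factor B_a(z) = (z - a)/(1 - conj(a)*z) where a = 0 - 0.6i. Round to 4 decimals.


Step 1: Numerator z0 - a = -0.6 - (0 - 0.6i) = -0.6 + 0.6i
Step 2: Denominator 1 - conj(a)*z0 = 1 - (0 + 0.6i)*(-0.6) = 1 + 0.36i
Step 3: |z0 - a|^2 = (-0.6)^2 + 0.6^2 = 0.72; |1 - conj(a)*z0|^2 = 1^2 + 0.36^2 = 1.1296
Step 4: |B_a(-0.6)| = sqrt(0.72 / 1.1296) = sqrt(0.637394)
Step 5: = 0.7984

0.7984


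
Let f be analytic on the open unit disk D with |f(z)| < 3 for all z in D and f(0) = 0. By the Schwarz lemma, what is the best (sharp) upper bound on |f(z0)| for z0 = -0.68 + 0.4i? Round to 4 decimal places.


Step 1: g = f/3 maps D -> D with g(0) = 0, so by the Schwarz lemma |g(z)| <= |z|, i.e. |f(z)| <= 3|z|; this is sharp (f(z) = 3z).
Step 2: |z0|^2 = (-0.68)^2 + 0.4^2 = 0.6224
Step 3: |z0| = sqrt(0.6224) = 0.788923
Step 4: Best bound = 3 * |z0| = 3 * 0.788923 = 2.3668

2.3668


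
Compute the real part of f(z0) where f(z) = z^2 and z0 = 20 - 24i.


Step 1: z0 = 20 - 24i
Step 2: z0^2 = 20^2 - (-24)^2 - 960i
Step 3: real part = 400 - 576 = -176

-176


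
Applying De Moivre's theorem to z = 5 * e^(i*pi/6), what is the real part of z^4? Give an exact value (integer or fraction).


Step 1: By De Moivre's theorem, z^4 = 5^4 * e^(i*4*pi/6) = 625 * (cos(2*pi/3) + i*sin(2*pi/3))
Step 2: |z|^4 = 5^4 = 625
Step 3: The angle 2*pi/3 already lies in [0, 2*pi)
Step 4: cos(2*pi/3) = -1/2
Step 5: Re(z^4) = 625 * (-1/2) = -625/2

-625/2


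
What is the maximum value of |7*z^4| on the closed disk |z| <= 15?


Step 1: On |z| = 15, |f(z)| = 7 * |z|^4 = 7 * 15^4
Step 2: By maximum modulus principle, maximum is on boundary.
Step 3: Maximum = 7 * 50625 = 354375

354375


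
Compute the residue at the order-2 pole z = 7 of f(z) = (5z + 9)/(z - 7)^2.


Step 1: Pole of order 2 at z = 7
Step 2: Res = lim d/dz [(z - 7)^2 * f(z)] as z -> 7
Step 3: (z - 7)^2 * f(z) = 5z + 9
Step 4: d/dz[5z + 9] = 5

5


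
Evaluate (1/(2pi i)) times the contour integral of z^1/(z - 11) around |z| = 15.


Step 1: f(z) = z^1, a = 11 is inside |z| = 15
Step 2: By Cauchy integral formula: (1/(2pi*i)) * integral = f(a)
Step 3: f(11) = 11^1 = 11

11


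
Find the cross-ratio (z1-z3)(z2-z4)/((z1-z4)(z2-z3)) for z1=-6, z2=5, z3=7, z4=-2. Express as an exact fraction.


Step 1: (z1-z3)(z2-z4) = (-13) * 7 = -91
Step 2: (z1-z4)(z2-z3) = (-4) * (-2) = 8
Step 3: Cross-ratio = -91/8 = -91/8

-91/8


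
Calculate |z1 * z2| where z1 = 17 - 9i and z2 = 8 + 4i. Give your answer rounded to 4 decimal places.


Step 1: |z1| = sqrt(17^2 + (-9)^2) = sqrt(370)
Step 2: |z2| = sqrt(8^2 + 4^2) = sqrt(80)
Step 3: |z1*z2| = |z1|*|z2| = sqrt(370) * sqrt(80) = sqrt(370 * 80) = sqrt(29600)
Step 4: = 172.0465

172.0465


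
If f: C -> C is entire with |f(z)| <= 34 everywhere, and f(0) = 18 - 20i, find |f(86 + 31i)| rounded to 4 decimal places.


Step 1: By Liouville's theorem, a bounded entire function is constant.
Step 2: f(z) = f(0) = 18 - 20i for all z.
Step 3: |f(w)| = |18 - 20i| = sqrt(324 + 400)
Step 4: = 26.9072

26.9072


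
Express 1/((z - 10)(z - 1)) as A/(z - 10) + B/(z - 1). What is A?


Step 1: Multiply both sides by (z - 10) and set z = 10
Step 2: A = 1 / (10 - 1)
Step 3: A = 1 / 9
Step 4: A = 1/9

1/9


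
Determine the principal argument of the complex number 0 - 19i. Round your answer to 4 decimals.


Step 1: z = 0 - 19i
Step 2: arg(z) = atan2(-19, 0)
Step 3: arg(z) = -1.5708

-1.5708


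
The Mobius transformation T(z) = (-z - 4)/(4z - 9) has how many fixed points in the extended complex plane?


Step 1: Fixed points satisfy T(z) = z
Step 2: 4z^2 - 8z + 4 = 0
Step 3: Discriminant = (-8)^2 - 4*4*4 = 0
Step 4: Number of fixed points = 1

1


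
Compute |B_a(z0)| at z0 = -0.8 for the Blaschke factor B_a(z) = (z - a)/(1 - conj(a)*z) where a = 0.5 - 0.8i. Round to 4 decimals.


Step 1: Numerator z0 - a = -0.8 - (0.5 - 0.8i) = -1.3 + 0.8i
Step 2: Denominator 1 - conj(a)*z0 = 1 - (0.5 + 0.8i)*(-0.8) = 1.4 + 0.64i
Step 3: |z0 - a|^2 = (-1.3)^2 + 0.8^2 = 2.33; |1 - conj(a)*z0|^2 = 1.4^2 + 0.64^2 = 2.3696
Step 4: |B_a(-0.8)| = sqrt(2.33 / 2.3696) = sqrt(0.983288)
Step 5: = 0.9916

0.9916


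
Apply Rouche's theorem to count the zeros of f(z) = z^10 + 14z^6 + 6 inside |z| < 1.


Step 1: On |z| = 1 the three terms have sizes |z^10| = 1^10 = 1, |14z^6| = 14*1^6 = 14, |6| = 6
Step 2: The dominant term is g(z) = 14z^6; let h(z) = z^10 + 6 so f = g + h
Step 3: On |z| = 1: |g| = 14 and |h| <= 1 + 6 = 7
Step 4: Since 14 > 7, |h| < |g| on |z| = 1, so by Rouche f has the same number of zeros as g inside |z| < 1
Step 5: g(z) = 14z^6 has 6 zeros (at the origin, multiplicity 6) inside |z| < 1. Answer = 6

6


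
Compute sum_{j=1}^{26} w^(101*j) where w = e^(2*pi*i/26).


Step 1: The sum sum_{j=1}^{n} w^(k*j) equals n if n | k, else 0.
Step 2: Here n = 26, k = 101
Step 3: Does n divide k? 26 | 101 -> False
Step 4: Sum = 0

0


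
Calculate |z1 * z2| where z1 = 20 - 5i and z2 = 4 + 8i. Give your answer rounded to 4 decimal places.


Step 1: |z1| = sqrt(20^2 + (-5)^2) = sqrt(425)
Step 2: |z2| = sqrt(4^2 + 8^2) = sqrt(80)
Step 3: |z1*z2| = |z1|*|z2| = sqrt(425) * sqrt(80) = sqrt(425 * 80) = sqrt(34000)
Step 4: = 184.3909

184.3909


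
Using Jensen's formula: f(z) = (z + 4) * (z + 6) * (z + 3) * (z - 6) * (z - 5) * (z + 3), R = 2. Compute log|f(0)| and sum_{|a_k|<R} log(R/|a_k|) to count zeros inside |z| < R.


Jensen's formula: (1/2pi)*integral log|f(Re^it)|dt = log|f(0)| + sum_{|a_k|<R} log(R/|a_k|)
Step 1: f(0) = 4 * 6 * 3 * (-6) * (-5) * 3 = 6480
Step 2: log|f(0)| = log|-4| + log|-6| + log|-3| + log|6| + log|5| + log|-3| = 8.7765
Step 3: Zeros inside |z| < 2: none
Step 4: Jensen sum = (empty sum) = 0
Step 5: n(R) = number of terms in the Jensen sum = count of zeros inside |z| < 2 = 0

0


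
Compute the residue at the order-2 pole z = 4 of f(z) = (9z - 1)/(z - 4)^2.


Step 1: Pole of order 2 at z = 4
Step 2: Res = lim d/dz [(z - 4)^2 * f(z)] as z -> 4
Step 3: (z - 4)^2 * f(z) = 9z - 1
Step 4: d/dz[9z - 1] = 9

9


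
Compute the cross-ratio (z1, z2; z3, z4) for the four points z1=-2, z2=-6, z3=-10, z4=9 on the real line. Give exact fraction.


Step 1: (z1-z3)(z2-z4) = 8 * (-15) = -120
Step 2: (z1-z4)(z2-z3) = (-11) * 4 = -44
Step 3: Cross-ratio = 120/44 = 30/11

30/11


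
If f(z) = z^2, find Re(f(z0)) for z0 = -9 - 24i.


Step 1: z0 = -9 - 24i
Step 2: z0^2 = (-9)^2 - (-24)^2 + 432i
Step 3: real part = 81 - 576 = -495

-495


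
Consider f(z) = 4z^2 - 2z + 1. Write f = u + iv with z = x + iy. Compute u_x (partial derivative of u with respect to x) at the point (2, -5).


Step 1: f(z) = 4(x+iy)^2 - 2(x+iy) + 1
Step 2: u = 4(x^2 - y^2) - 2x + 1
Step 3: u_x = 8x - 2
Step 4: At (2, -5): u_x = 16 - 2 = 14

14


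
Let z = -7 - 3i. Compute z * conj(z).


Step 1: conj(z) = -7 + 3i
Step 2: z * conj(z) = (-7)^2 + (-3)^2
Step 3: = 49 + 9 = 58

58


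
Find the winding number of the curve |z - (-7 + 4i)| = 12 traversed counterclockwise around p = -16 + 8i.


Step 1: Center c = (-7, 4), radius = 12
Step 2: |p - c|^2 = (-9)^2 + 4^2 = 97
Step 3: r^2 = 144
Step 4: |p-c| < r so winding number = 1

1


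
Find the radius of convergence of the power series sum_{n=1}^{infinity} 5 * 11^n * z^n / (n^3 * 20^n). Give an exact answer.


Step 1: General term a_n = 5 * 11^n / (n^3 * 20^n)
Step 2: By the root test, |a_n|^(1/n) = 5^(1/n) * 11 / (n^(3/n) * 20) -> 11/20 as n -> infinity (since 5^(1/n) -> 1 and n^(3/n) -> 1)
Step 3: R = 1/lim|a_n|^(1/n) = 20/11

20/11


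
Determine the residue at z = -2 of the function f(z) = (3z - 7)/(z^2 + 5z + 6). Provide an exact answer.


Step 1: Q(z) = z^2 + 5z + 6 = (z + 2)(z + 3)
Step 2: Q'(z) = 2z + 5
Step 3: Q'(-2) = 1, P(-2) = -13
Step 4: Res = P(-2)/Q'(-2) = -13/1 = -13

-13


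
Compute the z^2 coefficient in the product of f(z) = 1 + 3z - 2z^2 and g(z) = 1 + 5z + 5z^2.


Step 1: z^2 term in f*g comes from: (1)*(5z^2) + (3z)*(5z) + (-2z^2)*(1)
Step 2: = 5 + 15 - 2
Step 3: = 18

18


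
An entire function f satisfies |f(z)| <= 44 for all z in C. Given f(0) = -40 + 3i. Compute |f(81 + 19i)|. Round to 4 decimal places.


Step 1: By Liouville's theorem, a bounded entire function is constant.
Step 2: f(z) = f(0) = -40 + 3i for all z.
Step 3: |f(w)| = |-40 + 3i| = sqrt(1600 + 9)
Step 4: = 40.1123

40.1123


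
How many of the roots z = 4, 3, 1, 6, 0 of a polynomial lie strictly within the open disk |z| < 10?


Step 1: Check each root:
  z = 4: |4| = 4 < 10
  z = 3: |3| = 3 < 10
  z = 1: |1| = 1 < 10
  z = 6: |6| = 6 < 10
  z = 0: |0| = 0 < 10
Step 2: Count = 5

5


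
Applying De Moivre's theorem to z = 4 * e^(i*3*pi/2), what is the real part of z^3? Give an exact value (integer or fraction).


Step 1: By De Moivre's theorem, z^3 = 4^3 * e^(i*3*3*pi/2) = 64 * (cos(9*pi/2) + i*sin(9*pi/2))
Step 2: |z|^3 = 4^3 = 64
Step 3: Reduce the angle mod 2*pi: 9*pi/2 - 4*pi = pi/2
Step 4: cos(pi/2) = 0
Step 5: Re(z^3) = 64 * 0 = 0

0


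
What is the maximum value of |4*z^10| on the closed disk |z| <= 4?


Step 1: On |z| = 4, |f(z)| = 4 * |z|^10 = 4 * 4^10
Step 2: By maximum modulus principle, maximum is on boundary.
Step 3: Maximum = 4 * 1048576 = 4194304

4194304


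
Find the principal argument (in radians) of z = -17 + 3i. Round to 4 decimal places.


Step 1: z = -17 + 3i
Step 2: arg(z) = atan2(3, -17)
Step 3: arg(z) = 2.9669

2.9669


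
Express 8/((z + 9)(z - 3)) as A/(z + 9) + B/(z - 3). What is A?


Step 1: Multiply both sides by (z + 9) and set z = -9
Step 2: A = 8 / (-9 - 3)
Step 3: A = 8 / (-12)
Step 4: A = -2/3

-2/3


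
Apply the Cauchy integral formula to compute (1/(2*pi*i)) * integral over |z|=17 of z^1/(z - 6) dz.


Step 1: f(z) = z^1, a = 6 is inside |z| = 17
Step 2: By Cauchy integral formula: (1/(2pi*i)) * integral = f(a)
Step 3: f(6) = 6^1 = 6

6


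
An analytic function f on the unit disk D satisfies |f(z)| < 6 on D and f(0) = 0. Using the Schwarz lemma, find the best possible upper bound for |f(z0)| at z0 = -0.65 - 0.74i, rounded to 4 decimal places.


Step 1: g = f/6 maps D -> D with g(0) = 0, so by the Schwarz lemma |g(z)| <= |z|, i.e. |f(z)| <= 6|z|; this is sharp (f(z) = 6z).
Step 2: |z0|^2 = (-0.65)^2 + (-0.74)^2 = 0.9701
Step 3: |z0| = sqrt(0.9701) = 0.984937
Step 4: Best bound = 6 * |z0| = 6 * 0.984937 = 5.9096

5.9096


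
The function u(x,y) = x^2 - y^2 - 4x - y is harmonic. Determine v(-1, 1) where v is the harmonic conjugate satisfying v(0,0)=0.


Step 1: v_x = -u_y = 2y + 1
Step 2: v_y = u_x = 2x - 4
Step 3: v = 2xy + x - 4y + C
Step 4: v(0,0) = 0 => C = 0
Step 5: v(-1, 1) = -7

-7


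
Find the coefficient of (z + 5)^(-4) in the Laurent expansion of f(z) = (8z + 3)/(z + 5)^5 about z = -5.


Step 1: Write the numerator in powers of (z + 5): 8z + 3 = 8(z + 5) + (8*(-5) + 3) = 8(z + 5) - 37
Step 2: Divide by (z + 5)^5: f(z) = -37(z + 5)^(-5) + 8(z + 5)^(-4)
Step 3: This finite sum is the Laurent series of f about z = -5.
Step 4: Coefficient of (z + 5)^(-4) = coefficient of (z + 5) in the re-centred numerator = 8

8


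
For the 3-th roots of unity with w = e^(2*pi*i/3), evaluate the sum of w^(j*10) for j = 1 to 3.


Step 1: The sum sum_{j=1}^{n} w^(k*j) equals n if n | k, else 0.
Step 2: Here n = 3, k = 10
Step 3: Does n divide k? 3 | 10 -> False
Step 4: Sum = 0

0


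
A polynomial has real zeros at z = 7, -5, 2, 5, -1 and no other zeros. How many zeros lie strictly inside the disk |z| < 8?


Step 1: Check each root:
  z = 7: |7| = 7 < 8
  z = -5: |-5| = 5 < 8
  z = 2: |2| = 2 < 8
  z = 5: |5| = 5 < 8
  z = -1: |-1| = 1 < 8
Step 2: Count = 5

5


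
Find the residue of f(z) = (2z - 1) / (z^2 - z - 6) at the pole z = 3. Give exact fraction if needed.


Step 1: Q(z) = z^2 - z - 6 = (z - 3)(z + 2)
Step 2: Q'(z) = 2z - 1
Step 3: Q'(3) = 5, P(3) = 5
Step 4: Res = P(3)/Q'(3) = 5/5 = 1

1


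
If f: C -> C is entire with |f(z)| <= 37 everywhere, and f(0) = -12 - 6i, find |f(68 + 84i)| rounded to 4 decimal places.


Step 1: By Liouville's theorem, a bounded entire function is constant.
Step 2: f(z) = f(0) = -12 - 6i for all z.
Step 3: |f(w)| = |-12 - 6i| = sqrt(144 + 36)
Step 4: = 13.4164

13.4164


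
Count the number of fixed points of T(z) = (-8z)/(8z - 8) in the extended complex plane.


Step 1: Fixed points satisfy T(z) = z
Step 2: 8z^2 = 0
Step 3: Discriminant = 0^2 - 4*8*0 = 0
Step 4: Number of fixed points = 1

1


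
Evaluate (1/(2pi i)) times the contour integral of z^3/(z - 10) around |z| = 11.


Step 1: f(z) = z^3, a = 10 is inside |z| = 11
Step 2: By Cauchy integral formula: (1/(2pi*i)) * integral = f(a)
Step 3: f(10) = 10^3 = 1000

1000


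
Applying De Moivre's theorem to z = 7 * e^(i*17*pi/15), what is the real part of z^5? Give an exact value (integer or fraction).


Step 1: By De Moivre's theorem, z^5 = 7^5 * e^(i*5*17*pi/15) = 16807 * (cos(17*pi/3) + i*sin(17*pi/3))
Step 2: |z|^5 = 7^5 = 16807
Step 3: Reduce the angle mod 2*pi: 17*pi/3 - 4*pi = 5*pi/3
Step 4: cos(5*pi/3) = 1/2
Step 5: Re(z^5) = 16807 * 1/2 = 16807/2

16807/2


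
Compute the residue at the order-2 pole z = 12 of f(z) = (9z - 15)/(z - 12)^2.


Step 1: Pole of order 2 at z = 12
Step 2: Res = lim d/dz [(z - 12)^2 * f(z)] as z -> 12
Step 3: (z - 12)^2 * f(z) = 9z - 15
Step 4: d/dz[9z - 15] = 9

9


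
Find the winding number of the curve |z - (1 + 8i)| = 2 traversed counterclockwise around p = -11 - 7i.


Step 1: Center c = (1, 8), radius = 2
Step 2: |p - c|^2 = (-12)^2 + (-15)^2 = 369
Step 3: r^2 = 4
Step 4: |p-c| > r so winding number = 0

0


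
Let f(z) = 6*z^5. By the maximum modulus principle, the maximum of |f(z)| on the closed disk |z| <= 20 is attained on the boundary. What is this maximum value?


Step 1: On |z| = 20, |f(z)| = 6 * |z|^5 = 6 * 20^5
Step 2: By maximum modulus principle, maximum is on boundary.
Step 3: Maximum = 6 * 3200000 = 19200000

19200000


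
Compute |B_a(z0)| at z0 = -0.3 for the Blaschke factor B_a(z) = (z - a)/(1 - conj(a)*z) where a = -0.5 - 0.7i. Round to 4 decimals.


Step 1: Numerator z0 - a = -0.3 - (-0.5 - 0.7i) = 0.2 + 0.7i
Step 2: Denominator 1 - conj(a)*z0 = 1 - (-0.5 + 0.7i)*(-0.3) = 0.85 + 0.21i
Step 3: |z0 - a|^2 = 0.2^2 + 0.7^2 = 0.53; |1 - conj(a)*z0|^2 = 0.85^2 + 0.21^2 = 0.7666
Step 4: |B_a(-0.3)| = sqrt(0.53 / 0.7666) = sqrt(0.691364)
Step 5: = 0.8315

0.8315


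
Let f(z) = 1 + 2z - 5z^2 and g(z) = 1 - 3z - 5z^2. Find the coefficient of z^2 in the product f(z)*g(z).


Step 1: z^2 term in f*g comes from: (1)*(-5z^2) + (2z)*(-3z) + (-5z^2)*(1)
Step 2: = -5 - 6 - 5
Step 3: = -16

-16


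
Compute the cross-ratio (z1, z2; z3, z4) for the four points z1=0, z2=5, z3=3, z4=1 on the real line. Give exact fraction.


Step 1: (z1-z3)(z2-z4) = (-3) * 4 = -12
Step 2: (z1-z4)(z2-z3) = (-1) * 2 = -2
Step 3: Cross-ratio = 12/2 = 6

6
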